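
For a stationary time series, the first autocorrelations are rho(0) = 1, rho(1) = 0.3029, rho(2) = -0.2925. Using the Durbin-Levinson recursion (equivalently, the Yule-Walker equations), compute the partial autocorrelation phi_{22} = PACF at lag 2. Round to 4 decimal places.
\phi_{22} = -0.4231

The PACF at lag k is phi_{kk}, the last component of the solution
to the Yule-Walker system G_k phi = r_k where
  (G_k)_{ij} = rho(|i - j|), (r_k)_i = rho(i), i,j = 1..k.
Equivalently, Durbin-Levinson gives phi_{kk} iteratively:
  phi_{11} = rho(1)
  phi_{kk} = [rho(k) - sum_{j=1..k-1} phi_{k-1,j} rho(k-j)]
            / [1 - sum_{j=1..k-1} phi_{k-1,j} rho(j)],
  phi_{k,j} = phi_{k-1,j} - phi_{kk} phi_{k-1,k-j},  j = 1..k-1.
Step k = 1:
  phi_11 = rho(1) = 0.3029.
Step k = 2:
  phi_22 = [rho(2) - phi_11 rho(1)] / [1 - phi_11 rho(1)] = [-0.2925 - (0.3029)(0.3029)] / [1 - (0.3029)(0.3029)]
         = -0.38424841 / 0.90825159 = -0.4231.
Therefore phi_{22} = -0.4231.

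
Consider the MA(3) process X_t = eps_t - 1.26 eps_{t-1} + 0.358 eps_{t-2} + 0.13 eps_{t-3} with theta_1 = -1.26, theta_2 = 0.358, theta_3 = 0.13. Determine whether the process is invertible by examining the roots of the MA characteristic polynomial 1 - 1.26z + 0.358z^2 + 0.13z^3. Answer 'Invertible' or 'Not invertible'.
\text{Invertible}

The MA(q) characteristic polynomial is P(z) = 1 - 1.26z + 0.358z^2 + 0.13z^3.
Invertibility requires all roots to lie outside the unit circle, i.e. |z| > 1 for every root.
Degree 3: look for a simple real root z0 first, then factor out (1 - z/z0) and solve the remaining quadratic.
Testing z0 = -5: P(-5) = 1 + (-1.26)(-5) + (0.358)(-5)^2 + (0.13)(-5)^3
  = 1 + (6.3) + (8.95) + (-16.25) = 0.  So z_0 = -5 is a root, |z_0| = 5.
Divide out the factor (1 + 0.2 z) = (1 - z/z0) (since 1/z0 = -0.2):
  P(z) = (1 + 0.2 z)(1 + (-1.46) z + (0.65) z^2)
  [check: z-coef -1.46 - (-0.2) = -1.26; z^2-coef 0.65 - (-0.2)(-1.46) = 0.358; z^3-coef -(-0.2)(0.65) = 0.13.]
Remaining roots from the quadratic factor 1 + (-1.46) z + (0.65) z^2:
  Set 1 + (-1.46) z + (0.65) z^2 = 0, i.e. a z^2 + b z + c = 0 with a = 0.65, b = -1.46, c = 1.
  Discriminant D = b^2 - 4ac = (-1.46)^2 - 4*(0.65)*1 = 2.1316 - (2.6) = -0.4684.
  D < 0, so the roots are the complex-conjugate pair z = (-b +/- i sqrt(-D)) / (2a) = 1.1231 +/- 0.5265i.
  For a conjugate pair |z|^2 = z * conj(z) = (product of roots) = c/a = 1/(0.65) = 1.538462, so |z| = sqrt(1.538462) = 1.2403 for both roots.
Moduli of all roots: 5.0000, 1.2403, 1.2403.
All moduli strictly greater than 1? Yes.
Verdict: Invertible.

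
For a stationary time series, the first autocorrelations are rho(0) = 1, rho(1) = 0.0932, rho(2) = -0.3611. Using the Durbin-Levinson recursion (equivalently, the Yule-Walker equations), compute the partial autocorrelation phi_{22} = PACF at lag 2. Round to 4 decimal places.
\phi_{22} = -0.3730

The PACF at lag k is phi_{kk}, the last component of the solution
to the Yule-Walker system G_k phi = r_k where
  (G_k)_{ij} = rho(|i - j|), (r_k)_i = rho(i), i,j = 1..k.
Equivalently, Durbin-Levinson gives phi_{kk} iteratively:
  phi_{11} = rho(1)
  phi_{kk} = [rho(k) - sum_{j=1..k-1} phi_{k-1,j} rho(k-j)]
            / [1 - sum_{j=1..k-1} phi_{k-1,j} rho(j)],
  phi_{k,j} = phi_{k-1,j} - phi_{kk} phi_{k-1,k-j},  j = 1..k-1.
Step k = 1:
  phi_11 = rho(1) = 0.0932.
Step k = 2:
  phi_22 = [rho(2) - phi_11 rho(1)] / [1 - phi_11 rho(1)] = [-0.3611 - (0.0932)(0.0932)] / [1 - (0.0932)(0.0932)]
         = -0.36978624 / 0.99131376 = -0.373.
Therefore phi_{22} = -0.3730.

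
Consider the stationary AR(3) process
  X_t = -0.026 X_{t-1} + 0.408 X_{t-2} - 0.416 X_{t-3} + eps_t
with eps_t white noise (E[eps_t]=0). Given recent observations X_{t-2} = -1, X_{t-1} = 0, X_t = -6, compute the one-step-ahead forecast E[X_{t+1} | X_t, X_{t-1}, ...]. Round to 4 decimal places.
E[X_{t+1} \mid \mathcal F_t] = 0.5720

For an AR(p) model X_t = c + sum_i phi_i X_{t-i} + eps_t, the
one-step-ahead conditional mean is
  E[X_{t+1} | X_t, ...] = c + sum_i phi_i X_{t+1-i}.
Substitute known values:
  E[X_{t+1} | ...] = (-0.026) * (-6) + (0.408) * (0) + (-0.416) * (-1)
                   = 0.5720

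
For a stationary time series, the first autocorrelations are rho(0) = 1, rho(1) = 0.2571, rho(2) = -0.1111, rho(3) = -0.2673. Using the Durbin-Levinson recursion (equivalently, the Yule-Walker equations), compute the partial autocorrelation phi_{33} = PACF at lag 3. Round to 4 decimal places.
\phi_{33} = -0.2050

The PACF at lag k is phi_{kk}, the last component of the solution
to the Yule-Walker system G_k phi = r_k where
  (G_k)_{ij} = rho(|i - j|), (r_k)_i = rho(i), i,j = 1..k.
Equivalently, Durbin-Levinson gives phi_{kk} iteratively:
  phi_{11} = rho(1)
  phi_{kk} = [rho(k) - sum_{j=1..k-1} phi_{k-1,j} rho(k-j)]
            / [1 - sum_{j=1..k-1} phi_{k-1,j} rho(j)],
  phi_{k,j} = phi_{k-1,j} - phi_{kk} phi_{k-1,k-j},  j = 1..k-1.
Step k = 1:
  phi_11 = rho(1) = 0.2571.
Step k = 2:
  phi_22 = [rho(2) - phi_11 rho(1)] / [1 - phi_11 rho(1)] = [-0.1111 - (0.2571)(0.2571)] / [1 - (0.2571)(0.2571)]
         = -0.17720041 / 0.93389959 = -0.189742.
  Update: phi_21 = phi_11 - phi_22 phi_11 = 0.2571 - (-0.189742)(0.2571) = 0.305883.
Step k = 3:
  phi_33 = [rho(3) - phi_21 rho(2) - phi_22 rho(1)] / [1 - phi_21 rho(1) - phi_22 rho(2)]
    numerator   = -0.2673 - (0.305883)(-0.1111) - (-0.189742)(0.2571) = -0.18453363
    denominator = 1 - (0.305883)(0.2571) - (-0.189742)(-0.1111) = 0.90027715
  phi_33 = -0.18453363 / 0.90027715 = -0.205.
Therefore phi_{33} = -0.2050.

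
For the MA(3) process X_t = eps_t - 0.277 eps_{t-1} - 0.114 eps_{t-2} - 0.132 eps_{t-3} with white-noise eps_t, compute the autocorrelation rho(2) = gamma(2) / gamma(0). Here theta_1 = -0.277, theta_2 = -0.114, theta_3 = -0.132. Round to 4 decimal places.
\rho(2) = -0.0699

For an MA(q) process with theta_0 = 1, the autocovariance is
  gamma(k) = sigma^2 * sum_{i=0..q-k} theta_i * theta_{i+k},
and rho(k) = gamma(k) / gamma(0). Sigma^2 cancels.
  numerator   = (1)*(-0.114) + (-0.277)*(-0.132) = -0.077436.
  denominator = (1)^2 + (-0.277)^2 + (-0.114)^2 + (-0.132)^2 = 1.107149.
  rho(2) = -0.077436 / 1.107149 = -0.0699.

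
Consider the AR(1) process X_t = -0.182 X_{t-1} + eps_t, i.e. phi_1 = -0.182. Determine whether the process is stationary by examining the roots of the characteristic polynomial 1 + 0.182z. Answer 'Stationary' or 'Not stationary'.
\text{Stationary}

The AR(p) characteristic polynomial is P(z) = 1 + 0.182z.
Stationarity requires all roots to lie outside the unit circle, i.e. |z| > 1 for every root.
This is linear in z: 1 + (0.182) z = 0  =>  z = -1/(0.182) = -5.494505,  |z| = 5.494505.
Moduli of all roots: 5.4945.
All moduli strictly greater than 1? Yes.
Verdict: Stationary.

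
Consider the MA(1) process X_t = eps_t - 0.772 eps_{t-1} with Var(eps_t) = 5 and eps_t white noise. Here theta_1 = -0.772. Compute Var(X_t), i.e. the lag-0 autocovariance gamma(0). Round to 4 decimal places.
\gamma(0) = 7.9799

For an MA(q) process X_t = eps_t + sum_i theta_i eps_{t-i} with
Var(eps_t) = sigma^2, the variance is
  gamma(0) = sigma^2 * (1 + sum_i theta_i^2).
  sum_i theta_i^2 = (-0.772)^2 = 0.595984.
  gamma(0) = 5 * (1 + 0.595984) = 5 * 1.595984 = 7.97992, which rounds to 7.9799.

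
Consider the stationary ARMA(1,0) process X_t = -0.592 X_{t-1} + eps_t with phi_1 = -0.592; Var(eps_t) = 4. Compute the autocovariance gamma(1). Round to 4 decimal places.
\gamma(1) = -3.6457

Multiply the model equation by X_{t-k} and take expectations. With theta_0 = psi_0 = 1 and psi_j the MA(infinity) weights, this gives
  gamma(k) - sum_i phi_i gamma(k-i) = c_k,
  c_k = sigma^2 * sum_{j=k..q} theta_j psi_{j-k}   (c_k = 0 for k > q),
using gamma(-m) = gamma(m).
Pure AR (q = 0): c_0 = sigma^2 = 4, c_k = 0 for k >= 1.
Equations for k = 0 and k = 1 (AR order 1):
  gamma(0) = phi_1 gamma(1) + c_0
  gamma(1) = phi_1 gamma(0) + c_1
Substituting the second into the first: gamma(0) (1 - phi_1^2) = c_0 + phi_1 c_1, so
  gamma(0) = c_0 / (1 - phi_1^2) = 4 / (1 - (-0.592)^2) = 4 / 0.649536 = 6.158242.
  gamma(1) = phi_1 gamma(0) = (-0.592)(6.158242) = -3.645679.
Therefore gamma(1) = -3.6457 (to 4 decimal places).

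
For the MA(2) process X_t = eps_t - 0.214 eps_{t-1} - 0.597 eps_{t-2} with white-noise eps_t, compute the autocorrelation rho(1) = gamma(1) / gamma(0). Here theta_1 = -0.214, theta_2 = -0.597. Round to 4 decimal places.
\rho(1) = -0.0615

For an MA(q) process with theta_0 = 1, the autocovariance is
  gamma(k) = sigma^2 * sum_{i=0..q-k} theta_i * theta_{i+k},
and rho(k) = gamma(k) / gamma(0). Sigma^2 cancels.
  numerator   = (1)*(-0.214) + (-0.214)*(-0.597) = -0.086242.
  denominator = (1)^2 + (-0.214)^2 + (-0.597)^2 = 1.402205.
  rho(1) = -0.086242 / 1.402205 = -0.0615.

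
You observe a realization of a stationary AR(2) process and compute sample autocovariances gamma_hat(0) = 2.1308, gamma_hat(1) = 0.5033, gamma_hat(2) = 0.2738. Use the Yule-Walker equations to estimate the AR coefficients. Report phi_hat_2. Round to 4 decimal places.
\hat\phi_{2} = 0.0770

The Yule-Walker equations for an AR(p) process read, in matrix form,
  Gamma_p phi = r_p,   with   (Gamma_p)_{ij} = gamma(|i - j|),
                       (r_p)_i = gamma(i),   i,j = 1..p.
Substitute the sample gammas (Toeplitz matrix and right-hand side of size 2):
  Gamma_p = [[2.1308, 0.5033], [0.5033, 2.1308]]
  r_p     = [0.5033, 0.2738]
Written out:
  2.1308 phi_1 + 0.5033 phi_2 = 0.5033
  0.5033 phi_1 + 2.1308 phi_2 = 0.2738
Solve by Cramer's rule:
  det = gamma(0)^2 - gamma(1)^2 = (2.1308)^2 - (0.5033)^2 = 4.54030864 - 0.25331089 = 4.28699775
  phi_hat_1 = [gamma(1) gamma(0) - gamma(1) gamma(2)] / det = [(0.5033)(2.1308) - (0.5033)(0.2738)] / 4.28699775 = 0.9346281 / 4.28699775 = 0.218
  phi_hat_2 = [gamma(0) gamma(2) - gamma(1)^2] / det = [(2.1308)(0.2738) - (0.5033)^2] / 4.28699775 = 0.33010215 / 4.28699775 = 0.077
So phi_hat = [0.2180, 0.0770].
Therefore phi_hat_2 = 0.0770.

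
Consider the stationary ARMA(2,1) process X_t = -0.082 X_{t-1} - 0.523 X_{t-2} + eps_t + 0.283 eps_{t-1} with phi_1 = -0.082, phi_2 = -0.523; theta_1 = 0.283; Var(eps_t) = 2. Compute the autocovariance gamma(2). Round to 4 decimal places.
\gamma(2) = -1.5333

Multiply the model equation by X_{t-k} and take expectations. With theta_0 = psi_0 = 1 and psi_j the MA(infinity) weights, this gives
  gamma(k) - sum_i phi_i gamma(k-i) = c_k,
  c_k = sigma^2 * sum_{j=k..q} theta_j psi_{j-k}   (c_k = 0 for k > q),
using gamma(-m) = gamma(m).
psi-weights needed (psi_j = theta_j + sum_i phi_i psi_{j-i}):
  psi_1 = theta_1 + phi_1 = 0.283 + (-0.082) = 0.201
Right-hand sides:
  c_0 = sigma^2 (1 + theta_1 psi_1) = 2 * (1 + (0.283)(0.201)) = 2 * 1.056883 = 2.113766
  c_1 = sigma^2 theta_1 = 2 * (0.283) = 0.566
  c_2 = 0
Equations for k = 0, 1, 2 (AR order 2, c_2 = 0):
  (E0) gamma(0) = phi_1 gamma(1) + phi_2 gamma(2) + c_0
  (E1) gamma(1) = phi_1 gamma(0) + phi_2 gamma(1) + c_1
  (E2) gamma(2) = phi_1 gamma(1) + phi_2 gamma(0)
From (E1): gamma(1) = A gamma(0) + B with
  A = phi_1 / (1 - phi_2) = -0.082 / 1.523 = -0.053841,   B = c_1 / (1 - phi_2) = 0.566 / 1.523 = 0.371635.
Insert (E2) into (E0): gamma(0) (1 - phi_2^2) = phi_1 (1 + phi_2) gamma(1) + c_0.
  phi_1 (1 + phi_2) = (-0.082)(0.477) = -0.039114,   1 - phi_2^2 = 0.726471.
Replace gamma(1) by A gamma(0) + B and collect gamma(0):
  gamma(0) [0.726471 - (-0.039114)(-0.053841)] = (-0.039114)(0.371635) + 2.113766
  gamma(0) * 0.724365 = 2.09923
  gamma(0) = 2.09923 / 0.724365 = 2.898028.
  gamma(1) = A gamma(0) + B = (-0.053841)(2.898028) + (0.371635) = 0.215602.
  gamma(2) = phi_1 gamma(1) + phi_2 gamma(0) = (-0.082)(0.215602) + (-0.523)(2.898028) = -1.533348.
Therefore gamma(2) = -1.5333 (to 4 decimal places).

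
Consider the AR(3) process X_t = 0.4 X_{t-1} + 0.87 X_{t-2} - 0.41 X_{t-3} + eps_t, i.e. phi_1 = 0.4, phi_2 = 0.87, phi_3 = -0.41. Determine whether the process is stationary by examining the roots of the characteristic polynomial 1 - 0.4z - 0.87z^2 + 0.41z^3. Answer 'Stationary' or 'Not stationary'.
\text{Stationary}

The AR(p) characteristic polynomial is P(z) = 1 - 0.4z - 0.87z^2 + 0.41z^3.
Stationarity requires all roots to lie outside the unit circle, i.e. |z| > 1 for every root.
Degree 3: look for a simple real root z0 first, then factor out (1 - z/z0) and solve the remaining quadratic.
Testing z0 = 2: P(2) = 1 + (-0.4)(2) + (-0.87)(2)^2 + (0.41)(2)^3
  = 1 + (-0.8) + (-3.48) + (3.28) = 0.  So z_0 = 2 is a root, |z_0| = 2.
Divide out the factor (1 - 0.5 z) = (1 - z/z0) (since 1/z0 = 0.5):
  P(z) = (1 - 0.5 z)(1 + (0.1) z + (-0.82) z^2)
  [check: z-coef 0.1 - (0.5) = -0.4; z^2-coef -0.82 - (0.5)(0.1) = -0.87; z^3-coef -(0.5)(-0.82) = 0.41.]
Remaining roots from the quadratic factor 1 + (0.1) z + (-0.82) z^2:
  Set 1 + (0.1) z + (-0.82) z^2 = 0, i.e. a z^2 + b z + c = 0 with a = -0.82, b = 0.1, c = 1.
  Discriminant D = b^2 - 4ac = (0.1)^2 - 4*(-0.82)*1 = 0.01 - (-3.28) = 3.29.
  D >= 0, so the roots are real: z = (-b +/- sqrt(D)) / (2a) = (-0.1 +/- 1.813836) / (-1.64).
    z_1 = (-0.1 + 1.813836) / (-1.64) = -1.045,   |z_1| = 1.045.
    z_2 = (-0.1 - 1.813836) / (-1.64) = 1.167,   |z_2| = 1.167.
Moduli of all roots: 2.0000, 1.0450, 1.1670.
All moduli strictly greater than 1? Yes.
Verdict: Stationary.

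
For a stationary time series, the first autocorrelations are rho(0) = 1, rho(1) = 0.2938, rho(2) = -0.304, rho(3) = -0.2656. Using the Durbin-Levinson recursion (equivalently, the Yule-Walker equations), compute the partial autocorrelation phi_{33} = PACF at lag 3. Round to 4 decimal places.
\phi_{33} = -0.0169

The PACF at lag k is phi_{kk}, the last component of the solution
to the Yule-Walker system G_k phi = r_k where
  (G_k)_{ij} = rho(|i - j|), (r_k)_i = rho(i), i,j = 1..k.
Equivalently, Durbin-Levinson gives phi_{kk} iteratively:
  phi_{11} = rho(1)
  phi_{kk} = [rho(k) - sum_{j=1..k-1} phi_{k-1,j} rho(k-j)]
            / [1 - sum_{j=1..k-1} phi_{k-1,j} rho(j)],
  phi_{k,j} = phi_{k-1,j} - phi_{kk} phi_{k-1,k-j},  j = 1..k-1.
Step k = 1:
  phi_11 = rho(1) = 0.2938.
Step k = 2:
  phi_22 = [rho(2) - phi_11 rho(1)] / [1 - phi_11 rho(1)] = [-0.304 - (0.2938)(0.2938)] / [1 - (0.2938)(0.2938)]
         = -0.39031844 / 0.91368156 = -0.427193.
  Update: phi_21 = phi_11 - phi_22 phi_11 = 0.2938 - (-0.427193)(0.2938) = 0.419309.
Step k = 3:
  phi_33 = [rho(3) - phi_21 rho(2) - phi_22 rho(1)] / [1 - phi_21 rho(1) - phi_22 rho(2)]
    numerator   = -0.2656 - (0.419309)(-0.304) - (-0.427193)(0.2938) = -0.01262064
    denominator = 1 - (0.419309)(0.2938) - (-0.427193)(-0.304) = 0.74694022
  phi_33 = -0.01262064 / 0.74694022 = -0.0169.
Therefore phi_{33} = -0.0169.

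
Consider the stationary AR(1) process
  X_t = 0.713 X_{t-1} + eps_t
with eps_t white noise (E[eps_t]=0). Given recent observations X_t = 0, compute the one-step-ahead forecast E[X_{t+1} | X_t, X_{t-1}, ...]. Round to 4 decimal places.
E[X_{t+1} \mid \mathcal F_t] = 0.0000

For an AR(p) model X_t = c + sum_i phi_i X_{t-i} + eps_t, the
one-step-ahead conditional mean is
  E[X_{t+1} | X_t, ...] = c + sum_i phi_i X_{t+1-i}.
Substitute known values:
  E[X_{t+1} | ...] = (0.713) * (0)
                   = 0.0000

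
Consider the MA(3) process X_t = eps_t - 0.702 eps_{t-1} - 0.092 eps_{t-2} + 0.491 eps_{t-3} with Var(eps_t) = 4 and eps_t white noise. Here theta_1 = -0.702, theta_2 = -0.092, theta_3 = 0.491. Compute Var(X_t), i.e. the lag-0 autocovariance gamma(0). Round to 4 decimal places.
\gamma(0) = 6.9694

For an MA(q) process X_t = eps_t + sum_i theta_i eps_{t-i} with
Var(eps_t) = sigma^2, the variance is
  gamma(0) = sigma^2 * (1 + sum_i theta_i^2).
  sum_i theta_i^2 = (-0.702)^2 + (-0.092)^2 + (0.491)^2 = 0.492804 + 0.008464 + 0.241081 = 0.742349.
  gamma(0) = 4 * (1 + 0.742349) = 4 * 1.742349 = 6.969396, which rounds to 6.9694.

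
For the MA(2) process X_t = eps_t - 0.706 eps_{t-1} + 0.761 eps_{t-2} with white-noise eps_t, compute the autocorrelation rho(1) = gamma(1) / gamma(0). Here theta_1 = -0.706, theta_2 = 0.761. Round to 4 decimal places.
\rho(1) = -0.5984

For an MA(q) process with theta_0 = 1, the autocovariance is
  gamma(k) = sigma^2 * sum_{i=0..q-k} theta_i * theta_{i+k},
and rho(k) = gamma(k) / gamma(0). Sigma^2 cancels.
  numerator   = (1)*(-0.706) + (-0.706)*(0.761) = -1.243266.
  denominator = (1)^2 + (-0.706)^2 + (0.761)^2 = 2.077557.
  rho(1) = -1.243266 / 2.077557 = -0.5984.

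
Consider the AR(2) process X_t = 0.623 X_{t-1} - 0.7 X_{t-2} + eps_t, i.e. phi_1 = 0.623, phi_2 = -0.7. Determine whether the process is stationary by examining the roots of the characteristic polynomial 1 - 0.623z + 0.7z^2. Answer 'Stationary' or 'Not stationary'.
\text{Stationary}

The AR(p) characteristic polynomial is P(z) = 1 - 0.623z + 0.7z^2.
Stationarity requires all roots to lie outside the unit circle, i.e. |z| > 1 for every root.
Set 1 + (-0.623) z + (0.7) z^2 = 0, i.e. a z^2 + b z + c = 0 with a = 0.7, b = -0.623, c = 1.
Discriminant D = b^2 - 4ac = (-0.623)^2 - 4*(0.7)*1 = 0.388129 - (2.8) = -2.411871.
D < 0, so the roots are the complex-conjugate pair z = (-b +/- i sqrt(-D)) / (2a) = 0.445 +/- 1.1093i.
For a conjugate pair |z|^2 = z * conj(z) = (product of roots) = c/a = 1/(0.7) = 1.428571, so |z| = sqrt(1.428571) = 1.1952 for both roots.
Moduli of all roots: 1.1952, 1.1952.
All moduli strictly greater than 1? Yes.
Verdict: Stationary.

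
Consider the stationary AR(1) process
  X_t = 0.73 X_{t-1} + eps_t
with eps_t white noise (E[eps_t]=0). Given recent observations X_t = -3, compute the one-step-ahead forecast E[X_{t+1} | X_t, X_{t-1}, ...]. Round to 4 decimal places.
E[X_{t+1} \mid \mathcal F_t] = -2.1900

For an AR(p) model X_t = c + sum_i phi_i X_{t-i} + eps_t, the
one-step-ahead conditional mean is
  E[X_{t+1} | X_t, ...] = c + sum_i phi_i X_{t+1-i}.
Substitute known values:
  E[X_{t+1} | ...] = (0.73) * (-3)
                   = -2.1900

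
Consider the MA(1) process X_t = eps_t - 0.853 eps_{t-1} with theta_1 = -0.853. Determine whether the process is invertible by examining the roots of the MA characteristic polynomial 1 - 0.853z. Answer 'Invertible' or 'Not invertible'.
\text{Invertible}

The MA(q) characteristic polynomial is P(z) = 1 - 0.853z.
Invertibility requires all roots to lie outside the unit circle, i.e. |z| > 1 for every root.
This is linear in z: 1 + (-0.853) z = 0  =>  z = -1/(-0.853) = 1.172333,  |z| = 1.172333.
Moduli of all roots: 1.1723.
All moduli strictly greater than 1? Yes.
Verdict: Invertible.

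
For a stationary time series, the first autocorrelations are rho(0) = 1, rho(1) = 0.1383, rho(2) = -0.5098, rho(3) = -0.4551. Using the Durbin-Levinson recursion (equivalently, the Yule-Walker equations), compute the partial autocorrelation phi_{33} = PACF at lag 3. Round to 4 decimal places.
\phi_{33} = -0.3910

The PACF at lag k is phi_{kk}, the last component of the solution
to the Yule-Walker system G_k phi = r_k where
  (G_k)_{ij} = rho(|i - j|), (r_k)_i = rho(i), i,j = 1..k.
Equivalently, Durbin-Levinson gives phi_{kk} iteratively:
  phi_{11} = rho(1)
  phi_{kk} = [rho(k) - sum_{j=1..k-1} phi_{k-1,j} rho(k-j)]
            / [1 - sum_{j=1..k-1} phi_{k-1,j} rho(j)],
  phi_{k,j} = phi_{k-1,j} - phi_{kk} phi_{k-1,k-j},  j = 1..k-1.
Step k = 1:
  phi_11 = rho(1) = 0.1383.
Step k = 2:
  phi_22 = [rho(2) - phi_11 rho(1)] / [1 - phi_11 rho(1)] = [-0.5098 - (0.1383)(0.1383)] / [1 - (0.1383)(0.1383)]
         = -0.52892689 / 0.98087311 = -0.539241.
  Update: phi_21 = phi_11 - phi_22 phi_11 = 0.1383 - (-0.539241)(0.1383) = 0.212877.
Step k = 3:
  phi_33 = [rho(3) - phi_21 rho(2) - phi_22 rho(1)] / [1 - phi_21 rho(1) - phi_22 rho(2)]
    numerator   = -0.4551 - (0.212877)(-0.5098) - (-0.539241)(0.1383) = -0.27199828
    denominator = 1 - (0.212877)(0.1383) - (-0.539241)(-0.5098) = 0.6956541
  phi_33 = -0.27199828 / 0.6956541 = -0.391.
Therefore phi_{33} = -0.3910.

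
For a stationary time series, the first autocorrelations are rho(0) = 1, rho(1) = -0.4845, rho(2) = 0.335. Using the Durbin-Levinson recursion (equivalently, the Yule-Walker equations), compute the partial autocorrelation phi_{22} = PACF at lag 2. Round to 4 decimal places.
\phi_{22} = 0.1310

The PACF at lag k is phi_{kk}, the last component of the solution
to the Yule-Walker system G_k phi = r_k where
  (G_k)_{ij} = rho(|i - j|), (r_k)_i = rho(i), i,j = 1..k.
Equivalently, Durbin-Levinson gives phi_{kk} iteratively:
  phi_{11} = rho(1)
  phi_{kk} = [rho(k) - sum_{j=1..k-1} phi_{k-1,j} rho(k-j)]
            / [1 - sum_{j=1..k-1} phi_{k-1,j} rho(j)],
  phi_{k,j} = phi_{k-1,j} - phi_{kk} phi_{k-1,k-j},  j = 1..k-1.
Step k = 1:
  phi_11 = rho(1) = -0.4845.
Step k = 2:
  phi_22 = [rho(2) - phi_11 rho(1)] / [1 - phi_11 rho(1)] = [0.335 - (-0.4845)(-0.4845)] / [1 - (-0.4845)(-0.4845)]
         = 0.10025975 / 0.76525975 = 0.131.
Therefore phi_{22} = 0.1310.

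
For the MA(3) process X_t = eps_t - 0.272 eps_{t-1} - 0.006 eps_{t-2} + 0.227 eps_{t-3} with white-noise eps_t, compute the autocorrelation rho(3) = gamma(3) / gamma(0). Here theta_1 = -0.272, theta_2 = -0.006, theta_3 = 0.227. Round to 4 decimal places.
\rho(3) = 0.2017

For an MA(q) process with theta_0 = 1, the autocovariance is
  gamma(k) = sigma^2 * sum_{i=0..q-k} theta_i * theta_{i+k},
and rho(k) = gamma(k) / gamma(0). Sigma^2 cancels.
  numerator   = (1)*(0.227) = 0.227.
  denominator = (1)^2 + (-0.272)^2 + (-0.006)^2 + (0.227)^2 = 1.125549.
  rho(3) = 0.227 / 1.125549 = 0.2017.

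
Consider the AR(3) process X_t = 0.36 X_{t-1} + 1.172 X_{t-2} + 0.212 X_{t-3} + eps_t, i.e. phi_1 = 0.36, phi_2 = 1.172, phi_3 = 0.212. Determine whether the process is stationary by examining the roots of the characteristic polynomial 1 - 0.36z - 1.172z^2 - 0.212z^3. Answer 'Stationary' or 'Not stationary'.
\text{Not stationary}

The AR(p) characteristic polynomial is P(z) = 1 - 0.36z - 1.172z^2 - 0.212z^3.
Stationarity requires all roots to lie outside the unit circle, i.e. |z| > 1 for every root.
Degree 3: look for a simple real root z0 first, then factor out (1 - z/z0) and solve the remaining quadratic.
Testing z0 = -5: P(-5) = 1 + (-0.36)(-5) + (-1.172)(-5)^2 + (-0.212)(-5)^3
  = 1 + (1.8) + (-29.3) + (26.5) = 0.  So z_0 = -5 is a root, |z_0| = 5.
Divide out the factor (1 + 0.2 z) = (1 - z/z0) (since 1/z0 = -0.2):
  P(z) = (1 + 0.2 z)(1 + (-0.56) z + (-1.06) z^2)
  [check: z-coef -0.56 - (-0.2) = -0.36; z^2-coef -1.06 - (-0.2)(-0.56) = -1.172; z^3-coef -(-0.2)(-1.06) = -0.212.]
Remaining roots from the quadratic factor 1 + (-0.56) z + (-1.06) z^2:
  Set 1 + (-0.56) z + (-1.06) z^2 = 0, i.e. a z^2 + b z + c = 0 with a = -1.06, b = -0.56, c = 1.
  Discriminant D = b^2 - 4ac = (-0.56)^2 - 4*(-1.06)*1 = 0.3136 - (-4.24) = 4.5536.
  D >= 0, so the roots are real: z = (-b +/- sqrt(D)) / (2a) = (0.56 +/- 2.133917) / (-2.12).
    z_1 = (0.56 + 2.133917) / (-2.12) = -1.2707,   |z_1| = 1.2707.
    z_2 = (0.56 - 2.133917) / (-2.12) = 0.7424,   |z_2| = 0.7424.
Moduli of all roots: 5.0000, 1.2707, 0.7424.
All moduli strictly greater than 1? No.
Verdict: Not stationary.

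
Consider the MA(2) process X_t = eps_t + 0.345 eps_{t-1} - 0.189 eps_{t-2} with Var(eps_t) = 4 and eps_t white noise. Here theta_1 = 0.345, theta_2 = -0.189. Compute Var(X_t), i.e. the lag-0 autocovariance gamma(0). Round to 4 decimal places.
\gamma(0) = 4.6190

For an MA(q) process X_t = eps_t + sum_i theta_i eps_{t-i} with
Var(eps_t) = sigma^2, the variance is
  gamma(0) = sigma^2 * (1 + sum_i theta_i^2).
  sum_i theta_i^2 = (0.345)^2 + (-0.189)^2 = 0.119025 + 0.035721 = 0.154746.
  gamma(0) = 4 * (1 + 0.154746) = 4 * 1.154746 = 4.618984, which rounds to 4.6190.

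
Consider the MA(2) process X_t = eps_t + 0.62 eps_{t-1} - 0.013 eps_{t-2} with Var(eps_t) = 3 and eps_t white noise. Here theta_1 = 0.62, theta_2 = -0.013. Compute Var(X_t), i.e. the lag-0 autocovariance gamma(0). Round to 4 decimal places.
\gamma(0) = 4.1537

For an MA(q) process X_t = eps_t + sum_i theta_i eps_{t-i} with
Var(eps_t) = sigma^2, the variance is
  gamma(0) = sigma^2 * (1 + sum_i theta_i^2).
  sum_i theta_i^2 = (0.62)^2 + (-0.013)^2 = 0.3844 + 0.000169 = 0.384569.
  gamma(0) = 3 * (1 + 0.384569) = 3 * 1.384569 = 4.153707, which rounds to 4.1537.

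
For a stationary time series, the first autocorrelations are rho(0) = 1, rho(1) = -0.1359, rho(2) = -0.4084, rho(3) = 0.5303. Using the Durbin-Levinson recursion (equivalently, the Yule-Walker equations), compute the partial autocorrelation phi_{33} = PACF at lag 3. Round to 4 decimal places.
\phi_{33} = 0.4920

The PACF at lag k is phi_{kk}, the last component of the solution
to the Yule-Walker system G_k phi = r_k where
  (G_k)_{ij} = rho(|i - j|), (r_k)_i = rho(i), i,j = 1..k.
Equivalently, Durbin-Levinson gives phi_{kk} iteratively:
  phi_{11} = rho(1)
  phi_{kk} = [rho(k) - sum_{j=1..k-1} phi_{k-1,j} rho(k-j)]
            / [1 - sum_{j=1..k-1} phi_{k-1,j} rho(j)],
  phi_{k,j} = phi_{k-1,j} - phi_{kk} phi_{k-1,k-j},  j = 1..k-1.
Step k = 1:
  phi_11 = rho(1) = -0.1359.
Step k = 2:
  phi_22 = [rho(2) - phi_11 rho(1)] / [1 - phi_11 rho(1)] = [-0.4084 - (-0.1359)(-0.1359)] / [1 - (-0.1359)(-0.1359)]
         = -0.42686881 / 0.98153119 = -0.434901.
  Update: phi_21 = phi_11 - phi_22 phi_11 = -0.1359 - (-0.434901)(-0.1359) = -0.195003.
Step k = 3:
  phi_33 = [rho(3) - phi_21 rho(2) - phi_22 rho(1)] / [1 - phi_21 rho(1) - phi_22 rho(2)]
    numerator   = 0.5303 - (-0.195003)(-0.4084) - (-0.434901)(-0.1359) = 0.39155773
    denominator = 1 - (-0.195003)(-0.1359) - (-0.434901)(-0.4084) = 0.79588556
  phi_33 = 0.39155773 / 0.79588556 = 0.492.
Therefore phi_{33} = 0.4920.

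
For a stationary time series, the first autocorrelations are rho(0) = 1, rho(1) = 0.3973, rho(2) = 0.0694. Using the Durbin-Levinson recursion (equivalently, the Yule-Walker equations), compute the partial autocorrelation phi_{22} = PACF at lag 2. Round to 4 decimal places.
\phi_{22} = -0.1050

The PACF at lag k is phi_{kk}, the last component of the solution
to the Yule-Walker system G_k phi = r_k where
  (G_k)_{ij} = rho(|i - j|), (r_k)_i = rho(i), i,j = 1..k.
Equivalently, Durbin-Levinson gives phi_{kk} iteratively:
  phi_{11} = rho(1)
  phi_{kk} = [rho(k) - sum_{j=1..k-1} phi_{k-1,j} rho(k-j)]
            / [1 - sum_{j=1..k-1} phi_{k-1,j} rho(j)],
  phi_{k,j} = phi_{k-1,j} - phi_{kk} phi_{k-1,k-j},  j = 1..k-1.
Step k = 1:
  phi_11 = rho(1) = 0.3973.
Step k = 2:
  phi_22 = [rho(2) - phi_11 rho(1)] / [1 - phi_11 rho(1)] = [0.0694 - (0.3973)(0.3973)] / [1 - (0.3973)(0.3973)]
         = -0.08844729 / 0.84215271 = -0.105.
Therefore phi_{22} = -0.1050.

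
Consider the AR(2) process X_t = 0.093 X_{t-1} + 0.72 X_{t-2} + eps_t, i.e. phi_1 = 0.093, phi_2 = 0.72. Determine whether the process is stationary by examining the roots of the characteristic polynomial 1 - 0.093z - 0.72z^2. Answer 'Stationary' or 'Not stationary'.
\text{Stationary}

The AR(p) characteristic polynomial is P(z) = 1 - 0.093z - 0.72z^2.
Stationarity requires all roots to lie outside the unit circle, i.e. |z| > 1 for every root.
Set 1 + (-0.093) z + (-0.72) z^2 = 0, i.e. a z^2 + b z + c = 0 with a = -0.72, b = -0.093, c = 1.
Discriminant D = b^2 - 4ac = (-0.093)^2 - 4*(-0.72)*1 = 0.008649 - (-2.88) = 2.888649.
D >= 0, so the roots are real: z = (-b +/- sqrt(D)) / (2a) = (0.093 +/- 1.699603) / (-1.44).
  z_1 = (0.093 + 1.699603) / (-1.44) = -1.2449,   |z_1| = 1.2449.
  z_2 = (0.093 - 1.699603) / (-1.44) = 1.1157,   |z_2| = 1.1157.
Moduli of all roots: 1.2449, 1.1157.
All moduli strictly greater than 1? Yes.
Verdict: Stationary.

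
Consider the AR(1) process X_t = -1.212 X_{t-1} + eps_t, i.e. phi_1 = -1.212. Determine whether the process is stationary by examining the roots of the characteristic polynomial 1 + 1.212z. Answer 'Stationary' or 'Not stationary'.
\text{Not stationary}

The AR(p) characteristic polynomial is P(z) = 1 + 1.212z.
Stationarity requires all roots to lie outside the unit circle, i.e. |z| > 1 for every root.
This is linear in z: 1 + (1.212) z = 0  =>  z = -1/(1.212) = -0.825083,  |z| = 0.825083.
Moduli of all roots: 0.8251.
All moduli strictly greater than 1? No.
Verdict: Not stationary.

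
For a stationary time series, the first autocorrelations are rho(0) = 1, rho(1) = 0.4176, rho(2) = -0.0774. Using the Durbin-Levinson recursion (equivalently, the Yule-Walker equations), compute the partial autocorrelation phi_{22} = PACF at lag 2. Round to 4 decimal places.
\phi_{22} = -0.3050

The PACF at lag k is phi_{kk}, the last component of the solution
to the Yule-Walker system G_k phi = r_k where
  (G_k)_{ij} = rho(|i - j|), (r_k)_i = rho(i), i,j = 1..k.
Equivalently, Durbin-Levinson gives phi_{kk} iteratively:
  phi_{11} = rho(1)
  phi_{kk} = [rho(k) - sum_{j=1..k-1} phi_{k-1,j} rho(k-j)]
            / [1 - sum_{j=1..k-1} phi_{k-1,j} rho(j)],
  phi_{k,j} = phi_{k-1,j} - phi_{kk} phi_{k-1,k-j},  j = 1..k-1.
Step k = 1:
  phi_11 = rho(1) = 0.4176.
Step k = 2:
  phi_22 = [rho(2) - phi_11 rho(1)] / [1 - phi_11 rho(1)] = [-0.0774 - (0.4176)(0.4176)] / [1 - (0.4176)(0.4176)]
         = -0.25178976 / 0.82561024 = -0.305.
Therefore phi_{22} = -0.3050.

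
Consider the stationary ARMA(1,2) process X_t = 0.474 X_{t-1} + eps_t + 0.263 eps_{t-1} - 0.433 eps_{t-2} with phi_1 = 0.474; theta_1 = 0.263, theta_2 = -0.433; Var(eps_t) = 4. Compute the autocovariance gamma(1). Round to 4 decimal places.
\gamma(1) = 2.7185

Multiply the model equation by X_{t-k} and take expectations. With theta_0 = psi_0 = 1 and psi_j the MA(infinity) weights, this gives
  gamma(k) - sum_i phi_i gamma(k-i) = c_k,
  c_k = sigma^2 * sum_{j=k..q} theta_j psi_{j-k}   (c_k = 0 for k > q),
using gamma(-m) = gamma(m).
psi-weights needed (psi_j = theta_j + sum_i phi_i psi_{j-i}):
  psi_1 = theta_1 + phi_1 = 0.263 + (0.474) = 0.737
  psi_2 = theta_2 + phi_1 psi_1 = -0.433 + (0.474)(0.737) = -0.083662
Right-hand sides:
  c_0 = sigma^2 (1 + theta_1 psi_1 + theta_2 psi_2) = 4 * (1 + (0.263)(0.737) + (-0.433)(-0.083662)) = 4 * 1.230057 = 4.920227
  c_1 = sigma^2 (theta_1 + theta_2 psi_1) = 4 * (0.263 + (-0.433)(0.737)) = -0.224484
  c_2 = sigma^2 theta_2 = 4 * (-0.433) = -1.732
Equations for k = 0 and k = 1 (AR order 1):
  gamma(0) = phi_1 gamma(1) + c_0
  gamma(1) = phi_1 gamma(0) + c_1
Substituting the second into the first: gamma(0) (1 - phi_1^2) = c_0 + phi_1 c_1, so
  gamma(0) = (c_0 + phi_1 c_1) / (1 - phi_1^2) = (4.920227 + (0.474)(-0.224484)) / (1 - (0.474)^2) = 4.813821 / 0.775324 = 6.208786.
  gamma(1) = phi_1 gamma(0) + c_1 = (0.474)(6.208786) + (-0.224484) = 2.718481.
Therefore gamma(1) = 2.7185 (to 4 decimal places).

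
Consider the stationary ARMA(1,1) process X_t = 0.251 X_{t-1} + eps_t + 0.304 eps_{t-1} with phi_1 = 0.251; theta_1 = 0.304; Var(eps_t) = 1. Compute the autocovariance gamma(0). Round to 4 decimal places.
\gamma(0) = 1.3287

Multiply the model equation by X_{t-k} and take expectations. With theta_0 = psi_0 = 1 and psi_j the MA(infinity) weights, this gives
  gamma(k) - sum_i phi_i gamma(k-i) = c_k,
  c_k = sigma^2 * sum_{j=k..q} theta_j psi_{j-k}   (c_k = 0 for k > q),
using gamma(-m) = gamma(m).
psi-weights needed (psi_j = theta_j + sum_i phi_i psi_{j-i}):
  psi_1 = theta_1 + phi_1 = 0.304 + (0.251) = 0.555
Right-hand sides:
  c_0 = sigma^2 (1 + theta_1 psi_1) = 1 * (1 + (0.304)(0.555)) = 1 * 1.16872 = 1.16872
  c_1 = sigma^2 theta_1 = 1 * (0.304) = 0.304
  c_2 = 0
Equations for k = 0 and k = 1 (AR order 1):
  gamma(0) = phi_1 gamma(1) + c_0
  gamma(1) = phi_1 gamma(0) + c_1
Substituting the second into the first: gamma(0) (1 - phi_1^2) = c_0 + phi_1 c_1, so
  gamma(0) = (c_0 + phi_1 c_1) / (1 - phi_1^2) = (1.16872 + (0.251)(0.304)) / (1 - (0.251)^2) = 1.245024 / 0.936999 = 1.328736.
Therefore gamma(0) = 1.3287 (to 4 decimal places).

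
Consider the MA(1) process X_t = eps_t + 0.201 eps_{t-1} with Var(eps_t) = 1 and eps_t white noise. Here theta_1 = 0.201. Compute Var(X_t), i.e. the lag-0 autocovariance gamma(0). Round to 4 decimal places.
\gamma(0) = 1.0404

For an MA(q) process X_t = eps_t + sum_i theta_i eps_{t-i} with
Var(eps_t) = sigma^2, the variance is
  gamma(0) = sigma^2 * (1 + sum_i theta_i^2).
  sum_i theta_i^2 = (0.201)^2 = 0.040401.
  gamma(0) = 1 * (1 + 0.040401) = 1 * 1.040401 = 1.040401, which rounds to 1.0404.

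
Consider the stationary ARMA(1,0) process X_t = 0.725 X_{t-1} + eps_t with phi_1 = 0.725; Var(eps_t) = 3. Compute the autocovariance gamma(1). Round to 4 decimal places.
\gamma(1) = 4.5850

Multiply the model equation by X_{t-k} and take expectations. With theta_0 = psi_0 = 1 and psi_j the MA(infinity) weights, this gives
  gamma(k) - sum_i phi_i gamma(k-i) = c_k,
  c_k = sigma^2 * sum_{j=k..q} theta_j psi_{j-k}   (c_k = 0 for k > q),
using gamma(-m) = gamma(m).
Pure AR (q = 0): c_0 = sigma^2 = 3, c_k = 0 for k >= 1.
Equations for k = 0 and k = 1 (AR order 1):
  gamma(0) = phi_1 gamma(1) + c_0
  gamma(1) = phi_1 gamma(0) + c_1
Substituting the second into the first: gamma(0) (1 - phi_1^2) = c_0 + phi_1 c_1, so
  gamma(0) = c_0 / (1 - phi_1^2) = 3 / (1 - (0.725)^2) = 3 / 0.474375 = 6.324111.
  gamma(1) = phi_1 gamma(0) = (0.725)(6.324111) = 4.58498.
Therefore gamma(1) = 4.5850 (to 4 decimal places).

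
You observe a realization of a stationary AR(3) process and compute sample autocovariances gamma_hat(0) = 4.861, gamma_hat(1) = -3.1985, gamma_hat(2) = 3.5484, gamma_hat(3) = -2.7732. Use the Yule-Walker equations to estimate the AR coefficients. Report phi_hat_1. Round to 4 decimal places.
\hat\phi_{1} = -0.3170

The Yule-Walker equations for an AR(p) process read, in matrix form,
  Gamma_p phi = r_p,   with   (Gamma_p)_{ij} = gamma(|i - j|),
                       (r_p)_i = gamma(i),   i,j = 1..p.
Substitute the sample gammas (Toeplitz matrix and right-hand side of size 3):
  Gamma_p = [[4.861, -3.1985, 3.5484], [-3.1985, 4.861, -3.1985], [3.5484, -3.1985, 4.861]]
  r_p     = [-3.1985, 3.5484, -2.7732]
Written out (R1..R3):
  (R1) 4.861 phi_1 - 3.1985 phi_2 + 3.5484 phi_3 = -3.1985
  (R2) -3.1985 phi_1 + 4.861 phi_2 - 3.1985 phi_3 = 3.5484
  (R3) 3.5484 phi_1 - 3.1985 phi_2 + 4.861 phi_3 = -2.7732
Gaussian elimination:
  R2 <- R2 - (-3.1985/4.861) R1 = R2 - (-0.657992) R1:  2.756412 phi_2 - 0.863681 phi_3 = 1.443812
  R3 <- R3 - (3.5484/4.861) R1 = R3 - (0.729973) R1:  -0.863681 phi_2 + 2.270763 phi_3 = -0.438381
  R3 <- R3 - (-0.863681/2.756412) R2 = R3 - (-0.313335) R2:  2.000141 phi_3 = 0.014016
Back-substitution:
  phi_hat_3 = 0.014016 / 2.000141 = 0.007008
  phi_hat_2 = (1.443812 - (-0.863681)(0.007008)) / 2.756412 = 0.525997
  phi_hat_1 = (-3.1985 - (-3.1985)(0.525997) - (3.5484)(0.007008)) / 4.861 = -0.317006
So phi_hat = [-0.3170, 0.5260, 0.0070].
Therefore phi_hat_1 = -0.3170.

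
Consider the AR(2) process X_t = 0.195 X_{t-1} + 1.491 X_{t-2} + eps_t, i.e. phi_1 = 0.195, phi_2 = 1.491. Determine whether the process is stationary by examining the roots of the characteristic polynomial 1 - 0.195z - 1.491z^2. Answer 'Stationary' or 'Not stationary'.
\text{Not stationary}

The AR(p) characteristic polynomial is P(z) = 1 - 0.195z - 1.491z^2.
Stationarity requires all roots to lie outside the unit circle, i.e. |z| > 1 for every root.
Set 1 + (-0.195) z + (-1.491) z^2 = 0, i.e. a z^2 + b z + c = 0 with a = -1.491, b = -0.195, c = 1.
Discriminant D = b^2 - 4ac = (-0.195)^2 - 4*(-1.491)*1 = 0.038025 - (-5.964) = 6.002025.
D >= 0, so the roots are real: z = (-b +/- sqrt(D)) / (2a) = (0.195 +/- 2.449903) / (-2.982).
  z_1 = (0.195 + 2.449903) / (-2.982) = -0.887,   |z_1| = 0.887.
  z_2 = (0.195 - 2.449903) / (-2.982) = 0.7562,   |z_2| = 0.7562.
Moduli of all roots: 0.8870, 0.7562.
All moduli strictly greater than 1? No.
Verdict: Not stationary.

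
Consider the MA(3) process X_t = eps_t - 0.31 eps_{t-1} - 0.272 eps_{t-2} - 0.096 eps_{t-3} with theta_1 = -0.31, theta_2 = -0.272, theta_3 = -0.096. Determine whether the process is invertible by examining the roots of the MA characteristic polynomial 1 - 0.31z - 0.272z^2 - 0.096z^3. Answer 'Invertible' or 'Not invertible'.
\text{Invertible}

The MA(q) characteristic polynomial is P(z) = 1 - 0.31z - 0.272z^2 - 0.096z^3.
Invertibility requires all roots to lie outside the unit circle, i.e. |z| > 1 for every root.
Degree 3: look for a simple real root z0 first, then factor out (1 - z/z0) and solve the remaining quadratic.
Testing z0 = 1.25: P(1.25) = 1 + (-0.31)(1.25) + (-0.272)(1.25)^2 + (-0.096)(1.25)^3
  = 1 + (-0.3875) + (-0.425) + (-0.1875) = 0.  So z_0 = 1.25 is a root, |z_0| = 1.25.
Divide out the factor (1 - 0.8 z) = (1 - z/z0) (since 1/z0 = 0.8):
  P(z) = (1 - 0.8 z)(1 + (0.49) z + (0.12) z^2)
  [check: z-coef 0.49 - (0.8) = -0.31; z^2-coef 0.12 - (0.8)(0.49) = -0.272; z^3-coef -(0.8)(0.12) = -0.096.]
Remaining roots from the quadratic factor 1 + (0.49) z + (0.12) z^2:
  Set 1 + (0.49) z + (0.12) z^2 = 0, i.e. a z^2 + b z + c = 0 with a = 0.12, b = 0.49, c = 1.
  Discriminant D = b^2 - 4ac = (0.49)^2 - 4*(0.12)*1 = 0.2401 - (0.48) = -0.2399.
  D < 0, so the roots are the complex-conjugate pair z = (-b +/- i sqrt(-D)) / (2a) = -2.0417 +/- 2.0408i.
  For a conjugate pair |z|^2 = z * conj(z) = (product of roots) = c/a = 1/(0.12) = 8.333333, so |z| = sqrt(8.333333) = 2.8868 for both roots.
Moduli of all roots: 1.2500, 2.8868, 2.8868.
All moduli strictly greater than 1? Yes.
Verdict: Invertible.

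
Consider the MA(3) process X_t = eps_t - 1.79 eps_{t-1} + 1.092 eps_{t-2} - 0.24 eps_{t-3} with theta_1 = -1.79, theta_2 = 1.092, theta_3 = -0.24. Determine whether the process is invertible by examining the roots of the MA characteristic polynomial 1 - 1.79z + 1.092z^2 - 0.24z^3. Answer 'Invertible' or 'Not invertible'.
\text{Invertible}

The MA(q) characteristic polynomial is P(z) = 1 - 1.79z + 1.092z^2 - 0.24z^3.
Invertibility requires all roots to lie outside the unit circle, i.e. |z| > 1 for every root.
Degree 3: look for a simple real root z0 first, then factor out (1 - z/z0) and solve the remaining quadratic.
Testing z0 = 1.25: P(1.25) = 1 + (-1.79)(1.25) + (1.092)(1.25)^2 + (-0.24)(1.25)^3
  = 1 + (-2.2375) + (1.70625) + (-0.46875) = 0.  So z_0 = 1.25 is a root, |z_0| = 1.25.
Divide out the factor (1 - 0.8 z) = (1 - z/z0) (since 1/z0 = 0.8):
  P(z) = (1 - 0.8 z)(1 + (-0.99) z + (0.3) z^2)
  [check: z-coef -0.99 - (0.8) = -1.79; z^2-coef 0.3 - (0.8)(-0.99) = 1.092; z^3-coef -(0.8)(0.3) = -0.24.]
Remaining roots from the quadratic factor 1 + (-0.99) z + (0.3) z^2:
  Set 1 + (-0.99) z + (0.3) z^2 = 0, i.e. a z^2 + b z + c = 0 with a = 0.3, b = -0.99, c = 1.
  Discriminant D = b^2 - 4ac = (-0.99)^2 - 4*(0.3)*1 = 0.9801 - (1.2) = -0.2199.
  D < 0, so the roots are the complex-conjugate pair z = (-b +/- i sqrt(-D)) / (2a) = 1.65 +/- 0.7816i.
  For a conjugate pair |z|^2 = z * conj(z) = (product of roots) = c/a = 1/(0.3) = 3.333333, so |z| = sqrt(3.333333) = 1.8257 for both roots.
Moduli of all roots: 1.2500, 1.8257, 1.8257.
All moduli strictly greater than 1? Yes.
Verdict: Invertible.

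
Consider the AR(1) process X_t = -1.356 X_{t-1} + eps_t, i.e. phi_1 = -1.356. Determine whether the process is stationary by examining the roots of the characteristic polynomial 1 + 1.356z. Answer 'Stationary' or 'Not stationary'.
\text{Not stationary}

The AR(p) characteristic polynomial is P(z) = 1 + 1.356z.
Stationarity requires all roots to lie outside the unit circle, i.e. |z| > 1 for every root.
This is linear in z: 1 + (1.356) z = 0  =>  z = -1/(1.356) = -0.737463,  |z| = 0.737463.
Moduli of all roots: 0.7375.
All moduli strictly greater than 1? No.
Verdict: Not stationary.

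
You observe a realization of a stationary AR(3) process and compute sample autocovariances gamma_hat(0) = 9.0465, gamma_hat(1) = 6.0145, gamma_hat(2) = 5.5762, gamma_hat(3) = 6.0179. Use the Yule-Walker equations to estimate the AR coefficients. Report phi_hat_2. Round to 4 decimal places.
\hat\phi_{2} = 0.1530

The Yule-Walker equations for an AR(p) process read, in matrix form,
  Gamma_p phi = r_p,   with   (Gamma_p)_{ij} = gamma(|i - j|),
                       (r_p)_i = gamma(i),   i,j = 1..p.
Substitute the sample gammas (Toeplitz matrix and right-hand side of size 3):
  Gamma_p = [[9.0465, 6.0145, 5.5762], [6.0145, 9.0465, 6.0145], [5.5762, 6.0145, 9.0465]]
  r_p     = [6.0145, 5.5762, 6.0179]
Written out (R1..R3):
  (R1) 9.0465 phi_1 + 6.0145 phi_2 + 5.5762 phi_3 = 6.0145
  (R2) 6.0145 phi_1 + 9.0465 phi_2 + 6.0145 phi_3 = 5.5762
  (R3) 5.5762 phi_1 + 6.0145 phi_2 + 9.0465 phi_3 = 6.0179
Gaussian elimination:
  R2 <- R2 - (6.0145/9.0465) R1 = R2 - (0.664843) R1:  5.047803 phi_2 + 2.307204 phi_3 = 1.577503
  R3 <- R3 - (5.5762/9.0465) R1 = R3 - (0.616393) R1:  2.307204 phi_2 + 5.609369 phi_3 = 2.310604
  R3 <- R3 - (2.307204/5.047803) R2 = R3 - (0.457071) R2:  4.554813 phi_3 = 1.589573
Back-substitution:
  phi_hat_3 = 1.589573 / 4.554813 = 0.348988
  phi_hat_2 = (1.577503 - (2.307204)(0.348988)) / 5.047803 = 0.153001
  phi_hat_1 = (6.0145 - (6.0145)(0.153001) - (5.5762)(0.348988)) / 9.0465 = 0.348008
So phi_hat = [0.3480, 0.1530, 0.3490].
Therefore phi_hat_2 = 0.1530.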